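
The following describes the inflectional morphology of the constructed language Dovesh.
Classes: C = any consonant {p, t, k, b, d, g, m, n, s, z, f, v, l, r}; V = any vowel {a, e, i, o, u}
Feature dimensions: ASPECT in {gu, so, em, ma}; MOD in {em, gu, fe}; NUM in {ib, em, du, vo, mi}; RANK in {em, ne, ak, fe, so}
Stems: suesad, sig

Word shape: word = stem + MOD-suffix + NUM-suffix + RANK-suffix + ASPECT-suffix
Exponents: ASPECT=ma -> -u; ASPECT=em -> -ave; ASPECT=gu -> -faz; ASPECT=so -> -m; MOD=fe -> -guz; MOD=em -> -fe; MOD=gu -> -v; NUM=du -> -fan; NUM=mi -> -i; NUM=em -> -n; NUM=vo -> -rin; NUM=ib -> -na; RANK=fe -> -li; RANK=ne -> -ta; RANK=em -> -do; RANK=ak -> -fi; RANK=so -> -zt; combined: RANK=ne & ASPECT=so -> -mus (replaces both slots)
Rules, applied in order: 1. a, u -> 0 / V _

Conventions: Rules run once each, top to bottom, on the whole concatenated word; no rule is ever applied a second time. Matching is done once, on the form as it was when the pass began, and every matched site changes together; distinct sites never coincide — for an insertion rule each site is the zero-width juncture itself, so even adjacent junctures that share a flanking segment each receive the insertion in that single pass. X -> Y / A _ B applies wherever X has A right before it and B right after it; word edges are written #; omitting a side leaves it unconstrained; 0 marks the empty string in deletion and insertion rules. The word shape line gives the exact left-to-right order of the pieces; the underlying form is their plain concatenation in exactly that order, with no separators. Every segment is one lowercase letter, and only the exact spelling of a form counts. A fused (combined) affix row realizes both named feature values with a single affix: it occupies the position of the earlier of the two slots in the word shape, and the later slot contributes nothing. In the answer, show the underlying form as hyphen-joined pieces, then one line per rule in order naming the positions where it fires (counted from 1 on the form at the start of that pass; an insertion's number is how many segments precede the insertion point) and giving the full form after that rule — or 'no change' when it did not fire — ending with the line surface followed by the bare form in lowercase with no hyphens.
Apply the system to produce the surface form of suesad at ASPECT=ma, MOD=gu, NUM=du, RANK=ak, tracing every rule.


underlying: suesad-v-fan-fi-u
1. a, u -> 0 / V _: fires at position(s) 13: suesadvfanfi
surface: suesadvfanfi


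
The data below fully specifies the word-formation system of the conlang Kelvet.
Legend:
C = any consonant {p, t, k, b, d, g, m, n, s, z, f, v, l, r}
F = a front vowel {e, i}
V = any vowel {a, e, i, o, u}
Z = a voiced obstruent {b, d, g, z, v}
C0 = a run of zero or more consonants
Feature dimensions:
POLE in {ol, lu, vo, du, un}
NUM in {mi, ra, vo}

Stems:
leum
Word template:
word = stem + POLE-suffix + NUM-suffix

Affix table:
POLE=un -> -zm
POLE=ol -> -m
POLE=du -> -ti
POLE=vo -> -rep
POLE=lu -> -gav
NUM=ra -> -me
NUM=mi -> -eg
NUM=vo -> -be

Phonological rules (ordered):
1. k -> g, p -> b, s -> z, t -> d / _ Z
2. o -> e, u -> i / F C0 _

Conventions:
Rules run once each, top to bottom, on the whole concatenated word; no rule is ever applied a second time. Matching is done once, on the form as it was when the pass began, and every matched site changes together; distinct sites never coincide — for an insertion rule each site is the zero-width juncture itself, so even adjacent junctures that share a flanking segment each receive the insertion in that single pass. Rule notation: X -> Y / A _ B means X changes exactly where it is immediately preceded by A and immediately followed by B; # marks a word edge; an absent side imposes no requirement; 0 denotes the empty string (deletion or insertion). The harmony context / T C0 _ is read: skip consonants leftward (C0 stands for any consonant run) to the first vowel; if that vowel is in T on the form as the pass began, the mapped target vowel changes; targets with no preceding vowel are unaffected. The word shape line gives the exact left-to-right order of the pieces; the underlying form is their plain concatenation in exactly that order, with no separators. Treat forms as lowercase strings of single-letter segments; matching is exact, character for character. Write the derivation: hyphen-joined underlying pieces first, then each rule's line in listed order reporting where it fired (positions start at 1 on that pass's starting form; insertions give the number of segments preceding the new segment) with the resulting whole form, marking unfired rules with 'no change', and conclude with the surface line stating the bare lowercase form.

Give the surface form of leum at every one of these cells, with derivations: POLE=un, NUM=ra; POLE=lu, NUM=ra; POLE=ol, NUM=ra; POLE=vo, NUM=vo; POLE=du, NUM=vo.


cell POLE=un, NUM=ra:
underlying: leum-zm-me
1. k -> g, p -> b, s -> z, t -> d / _ Z: no change
2. o -> e, u -> i / F C0 _: fires at position(s) 3: leimzmme
surface: leimzmme

cell POLE=lu, NUM=ra:
underlying: leum-gav-me
1. k -> g, p -> b, s -> z, t -> d / _ Z: no change
2. o -> e, u -> i / F C0 _: fires at position(s) 3: leimgavme
surface: leimgavme

cell POLE=ol, NUM=ra:
underlying: leum-m-me
1. k -> g, p -> b, s -> z, t -> d / _ Z: no change
2. o -> e, u -> i / F C0 _: fires at position(s) 3: leimmme
surface: leimmme

cell POLE=vo, NUM=vo:
underlying: leum-rep-be
1. k -> g, p -> b, s -> z, t -> d / _ Z: fires at position(s) 7: leumrebbe
2. o -> e, u -> i / F C0 _: fires at position(s) 3: leimrebbe
surface: leimrebbe

cell POLE=du, NUM=vo:
underlying: leum-ti-be
1. k -> g, p -> b, s -> z, t -> d / _ Z: no change
2. o -> e, u -> i / F C0 _: fires at position(s) 3: leimtibe
surface: leimtibe


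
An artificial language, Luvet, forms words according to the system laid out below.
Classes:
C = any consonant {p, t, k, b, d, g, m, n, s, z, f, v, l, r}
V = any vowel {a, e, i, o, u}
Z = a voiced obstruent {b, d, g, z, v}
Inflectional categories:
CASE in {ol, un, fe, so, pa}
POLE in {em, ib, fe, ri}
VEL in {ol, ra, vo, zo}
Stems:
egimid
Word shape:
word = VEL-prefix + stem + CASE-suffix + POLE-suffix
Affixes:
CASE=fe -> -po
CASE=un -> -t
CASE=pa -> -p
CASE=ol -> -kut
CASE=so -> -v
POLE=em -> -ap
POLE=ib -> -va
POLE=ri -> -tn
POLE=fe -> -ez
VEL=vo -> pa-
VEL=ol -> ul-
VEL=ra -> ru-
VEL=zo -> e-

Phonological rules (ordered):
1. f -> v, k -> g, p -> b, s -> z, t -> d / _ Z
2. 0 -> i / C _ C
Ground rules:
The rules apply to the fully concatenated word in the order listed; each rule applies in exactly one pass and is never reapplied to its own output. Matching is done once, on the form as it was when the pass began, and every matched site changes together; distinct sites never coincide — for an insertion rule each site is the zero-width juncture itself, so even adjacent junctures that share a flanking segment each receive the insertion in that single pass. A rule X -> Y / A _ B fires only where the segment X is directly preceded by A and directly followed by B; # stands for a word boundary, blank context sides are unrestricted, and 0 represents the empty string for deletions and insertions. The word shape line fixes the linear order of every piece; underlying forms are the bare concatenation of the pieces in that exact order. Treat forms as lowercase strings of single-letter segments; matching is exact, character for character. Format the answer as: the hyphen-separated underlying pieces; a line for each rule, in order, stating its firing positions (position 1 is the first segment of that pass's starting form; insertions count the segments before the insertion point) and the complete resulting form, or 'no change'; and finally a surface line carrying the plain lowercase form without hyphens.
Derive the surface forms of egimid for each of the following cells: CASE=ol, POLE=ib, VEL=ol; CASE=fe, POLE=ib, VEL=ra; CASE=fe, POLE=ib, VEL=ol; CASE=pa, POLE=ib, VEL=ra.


cell CASE=ol, POLE=ib, VEL=ol:
underlying: ul-egimid-kut-va
1. f -> v, k -> g, p -> b, s -> z, t -> d / _ Z: fires at position(s) 11: ulegimidkudva
2. 0 -> i / C _ C: inserts after position(s) 8, 11: ulegimidikudiva
surface: ulegimidikudiva

cell CASE=fe, POLE=ib, VEL=ra:
underlying: ru-egimid-po-va
1. f -> v, k -> g, p -> b, s -> z, t -> d / _ Z: no change
2. 0 -> i / C _ C: inserts after position(s) 8: ruegimidipova
surface: ruegimidipova

cell CASE=fe, POLE=ib, VEL=ol:
underlying: ul-egimid-po-va
1. f -> v, k -> g, p -> b, s -> z, t -> d / _ Z: no change
2. 0 -> i / C _ C: inserts after position(s) 8: ulegimidipova
surface: ulegimidipova

cell CASE=pa, POLE=ib, VEL=ra:
underlying: ru-egimid-p-va
1. f -> v, k -> g, p -> b, s -> z, t -> d / _ Z: fires at position(s) 9: ruegimidbva
2. 0 -> i / C _ C: inserts after position(s) 8, 9: ruegimidibiva
surface: ruegimidibiva


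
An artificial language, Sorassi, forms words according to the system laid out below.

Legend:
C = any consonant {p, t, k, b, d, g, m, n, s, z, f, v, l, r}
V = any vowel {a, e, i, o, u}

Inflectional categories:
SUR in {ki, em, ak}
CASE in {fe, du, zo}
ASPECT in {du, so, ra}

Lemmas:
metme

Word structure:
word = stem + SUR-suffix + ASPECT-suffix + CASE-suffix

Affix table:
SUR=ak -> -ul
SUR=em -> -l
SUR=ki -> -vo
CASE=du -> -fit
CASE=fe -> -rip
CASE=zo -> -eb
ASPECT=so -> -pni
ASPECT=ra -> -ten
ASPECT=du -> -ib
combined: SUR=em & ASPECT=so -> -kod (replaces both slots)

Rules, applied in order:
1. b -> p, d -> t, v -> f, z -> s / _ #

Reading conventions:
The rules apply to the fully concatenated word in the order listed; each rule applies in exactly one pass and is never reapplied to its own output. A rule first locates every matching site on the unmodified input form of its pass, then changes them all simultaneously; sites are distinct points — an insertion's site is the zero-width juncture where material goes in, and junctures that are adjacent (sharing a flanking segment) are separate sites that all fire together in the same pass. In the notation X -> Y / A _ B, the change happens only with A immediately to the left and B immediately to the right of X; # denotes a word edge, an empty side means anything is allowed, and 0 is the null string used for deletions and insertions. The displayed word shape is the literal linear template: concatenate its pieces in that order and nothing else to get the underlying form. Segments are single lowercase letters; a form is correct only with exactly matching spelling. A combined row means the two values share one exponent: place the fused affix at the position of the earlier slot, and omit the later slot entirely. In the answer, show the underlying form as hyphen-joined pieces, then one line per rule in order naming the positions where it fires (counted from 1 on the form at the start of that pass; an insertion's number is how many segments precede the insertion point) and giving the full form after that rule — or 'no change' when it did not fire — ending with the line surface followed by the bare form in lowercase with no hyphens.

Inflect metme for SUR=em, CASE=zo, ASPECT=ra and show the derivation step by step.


underlying: metme-l-ten-eb
1. b -> p, d -> t, v -> f, z -> s / _ #: fires at position(s) 11: metmeltenep
surface: metmeltenep


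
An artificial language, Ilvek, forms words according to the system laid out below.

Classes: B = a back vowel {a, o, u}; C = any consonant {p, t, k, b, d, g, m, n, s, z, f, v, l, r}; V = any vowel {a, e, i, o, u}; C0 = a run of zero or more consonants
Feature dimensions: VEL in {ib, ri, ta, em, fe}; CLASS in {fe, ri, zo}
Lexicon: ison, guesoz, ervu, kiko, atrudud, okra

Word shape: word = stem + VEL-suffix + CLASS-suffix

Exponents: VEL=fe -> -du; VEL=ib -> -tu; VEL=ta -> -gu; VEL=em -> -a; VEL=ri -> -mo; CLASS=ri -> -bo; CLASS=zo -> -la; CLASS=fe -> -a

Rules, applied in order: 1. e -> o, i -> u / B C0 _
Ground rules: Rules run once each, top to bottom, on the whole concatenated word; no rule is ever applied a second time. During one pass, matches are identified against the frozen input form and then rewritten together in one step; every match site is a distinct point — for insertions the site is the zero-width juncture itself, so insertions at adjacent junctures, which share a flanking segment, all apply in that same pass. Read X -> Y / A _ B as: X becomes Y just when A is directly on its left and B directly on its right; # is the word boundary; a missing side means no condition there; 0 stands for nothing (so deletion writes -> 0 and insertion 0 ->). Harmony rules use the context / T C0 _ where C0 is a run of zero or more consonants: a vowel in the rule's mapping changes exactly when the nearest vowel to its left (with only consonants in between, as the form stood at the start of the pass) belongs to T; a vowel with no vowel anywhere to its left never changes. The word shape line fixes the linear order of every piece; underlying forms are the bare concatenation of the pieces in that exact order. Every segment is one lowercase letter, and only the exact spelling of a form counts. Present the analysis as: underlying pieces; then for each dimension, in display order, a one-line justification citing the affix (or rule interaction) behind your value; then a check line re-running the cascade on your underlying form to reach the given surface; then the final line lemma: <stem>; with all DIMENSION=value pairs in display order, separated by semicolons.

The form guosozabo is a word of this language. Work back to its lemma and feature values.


underlying: guesoz-a-bo
VEL=em - signalled by the affix -a
CLASS=ri - signalled by the affix -bo
check: guesozabo -> guosozabo
lemma: guesoz; VEL=em; CLASS=ri


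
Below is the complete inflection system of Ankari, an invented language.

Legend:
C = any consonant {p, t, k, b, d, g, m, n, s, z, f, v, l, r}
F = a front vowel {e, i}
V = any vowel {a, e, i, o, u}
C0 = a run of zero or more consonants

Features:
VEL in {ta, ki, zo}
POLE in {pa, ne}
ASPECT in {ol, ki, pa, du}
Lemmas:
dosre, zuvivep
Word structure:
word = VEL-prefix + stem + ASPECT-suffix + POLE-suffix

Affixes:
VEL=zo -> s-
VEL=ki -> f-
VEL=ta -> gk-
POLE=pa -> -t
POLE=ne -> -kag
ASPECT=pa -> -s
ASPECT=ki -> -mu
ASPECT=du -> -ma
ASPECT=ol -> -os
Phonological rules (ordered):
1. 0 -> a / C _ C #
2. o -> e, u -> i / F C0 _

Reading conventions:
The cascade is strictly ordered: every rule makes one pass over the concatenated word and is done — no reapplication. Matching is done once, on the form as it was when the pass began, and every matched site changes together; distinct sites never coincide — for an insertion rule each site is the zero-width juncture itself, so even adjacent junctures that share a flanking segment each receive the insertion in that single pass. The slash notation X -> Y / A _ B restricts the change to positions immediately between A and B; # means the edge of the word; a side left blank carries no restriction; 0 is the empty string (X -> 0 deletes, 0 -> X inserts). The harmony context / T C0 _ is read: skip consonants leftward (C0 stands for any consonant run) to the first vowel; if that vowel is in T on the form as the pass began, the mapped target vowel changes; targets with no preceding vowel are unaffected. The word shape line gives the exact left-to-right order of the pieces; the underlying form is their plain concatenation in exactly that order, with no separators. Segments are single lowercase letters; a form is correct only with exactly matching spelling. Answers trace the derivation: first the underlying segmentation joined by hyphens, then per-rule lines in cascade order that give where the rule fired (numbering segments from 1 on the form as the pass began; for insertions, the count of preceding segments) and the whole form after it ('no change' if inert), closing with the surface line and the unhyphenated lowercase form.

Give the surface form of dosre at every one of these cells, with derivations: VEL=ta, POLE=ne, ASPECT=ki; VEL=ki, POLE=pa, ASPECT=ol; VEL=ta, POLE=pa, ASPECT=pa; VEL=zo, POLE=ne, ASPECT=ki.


cell VEL=ta, POLE=ne, ASPECT=ki:
underlying: gk-dosre-mu-kag
1. 0 -> a / C _ C #: no change
2. o -> e, u -> i / F C0 _: fires at position(s) 9: gkdosremikag
surface: gkdosremikag

cell VEL=ki, POLE=pa, ASPECT=ol:
underlying: f-dosre-os-t
1. 0 -> a / C _ C #: inserts after position(s) 8: fdosreosat
2. o -> e, u -> i / F C0 _: fires at position(s) 7: fdosreesat
surface: fdosreesat

cell VEL=ta, POLE=pa, ASPECT=pa:
underlying: gk-dosre-s-t
1. 0 -> a / C _ C #: inserts after position(s) 8: gkdosresat
2. o -> e, u -> i / F C0 _: no change
surface: gkdosresat

cell VEL=zo, POLE=ne, ASPECT=ki:
underlying: s-dosre-mu-kag
1. 0 -> a / C _ C #: no change
2. o -> e, u -> i / F C0 _: fires at position(s) 8: sdosremikag
surface: sdosremikag


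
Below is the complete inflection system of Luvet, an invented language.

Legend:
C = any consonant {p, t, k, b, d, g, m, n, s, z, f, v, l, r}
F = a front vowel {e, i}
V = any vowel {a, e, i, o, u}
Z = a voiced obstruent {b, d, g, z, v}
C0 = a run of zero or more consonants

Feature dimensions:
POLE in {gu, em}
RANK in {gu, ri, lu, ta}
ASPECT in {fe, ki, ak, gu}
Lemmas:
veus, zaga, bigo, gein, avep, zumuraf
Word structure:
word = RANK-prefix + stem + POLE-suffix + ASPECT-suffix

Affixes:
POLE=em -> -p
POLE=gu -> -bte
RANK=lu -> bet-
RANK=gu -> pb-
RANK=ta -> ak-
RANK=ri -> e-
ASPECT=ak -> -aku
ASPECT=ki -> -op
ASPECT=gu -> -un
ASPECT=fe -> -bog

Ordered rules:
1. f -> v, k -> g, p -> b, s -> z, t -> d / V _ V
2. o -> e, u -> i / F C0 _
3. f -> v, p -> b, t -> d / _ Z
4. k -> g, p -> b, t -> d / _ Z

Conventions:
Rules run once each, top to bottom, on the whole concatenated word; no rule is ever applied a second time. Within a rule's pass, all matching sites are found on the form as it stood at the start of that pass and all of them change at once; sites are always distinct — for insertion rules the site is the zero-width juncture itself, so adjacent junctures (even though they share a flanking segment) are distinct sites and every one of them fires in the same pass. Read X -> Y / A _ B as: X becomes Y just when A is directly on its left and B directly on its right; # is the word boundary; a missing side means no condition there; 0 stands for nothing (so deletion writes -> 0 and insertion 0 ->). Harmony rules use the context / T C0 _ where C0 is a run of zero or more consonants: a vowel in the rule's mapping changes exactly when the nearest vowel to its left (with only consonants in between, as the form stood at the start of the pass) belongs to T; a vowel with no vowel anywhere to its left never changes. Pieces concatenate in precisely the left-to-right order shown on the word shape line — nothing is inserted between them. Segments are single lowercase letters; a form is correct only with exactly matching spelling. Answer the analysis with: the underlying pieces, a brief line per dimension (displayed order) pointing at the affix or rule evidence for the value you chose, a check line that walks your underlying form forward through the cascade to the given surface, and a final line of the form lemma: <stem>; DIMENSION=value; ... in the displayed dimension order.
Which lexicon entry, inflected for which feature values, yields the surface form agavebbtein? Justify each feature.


underlying: ak-avep-bte-un
POLE=gu - signalled by the affix -bte
RANK=ta - signalled by the affix ak-
ASPECT=gu - signalled by the affix -un
check: akavepbteun -> agavepbteun -> agavepbtein -> agavebbtein -> agavebbtein
lemma: avep; POLE=gu; RANK=ta; ASPECT=gu


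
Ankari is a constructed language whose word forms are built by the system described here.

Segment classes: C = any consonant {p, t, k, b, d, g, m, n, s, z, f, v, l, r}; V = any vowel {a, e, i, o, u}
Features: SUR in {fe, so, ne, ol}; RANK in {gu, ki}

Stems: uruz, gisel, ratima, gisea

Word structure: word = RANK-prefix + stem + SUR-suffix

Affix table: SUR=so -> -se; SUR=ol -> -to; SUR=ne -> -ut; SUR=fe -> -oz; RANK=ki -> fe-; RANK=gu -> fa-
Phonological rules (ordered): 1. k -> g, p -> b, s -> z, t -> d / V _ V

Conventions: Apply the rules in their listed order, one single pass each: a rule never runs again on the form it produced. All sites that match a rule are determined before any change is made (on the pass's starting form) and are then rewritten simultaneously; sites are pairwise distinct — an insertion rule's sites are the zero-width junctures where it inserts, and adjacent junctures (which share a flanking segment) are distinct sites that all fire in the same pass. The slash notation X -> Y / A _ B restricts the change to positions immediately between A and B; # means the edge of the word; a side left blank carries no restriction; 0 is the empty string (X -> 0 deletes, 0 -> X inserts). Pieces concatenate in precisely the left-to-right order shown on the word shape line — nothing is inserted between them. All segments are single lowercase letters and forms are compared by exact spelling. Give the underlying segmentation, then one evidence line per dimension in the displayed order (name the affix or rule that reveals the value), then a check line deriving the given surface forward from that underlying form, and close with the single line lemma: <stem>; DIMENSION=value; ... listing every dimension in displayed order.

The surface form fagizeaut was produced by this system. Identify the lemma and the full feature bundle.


underlying: fa-gisea-ut
SUR=ne - signalled by the affix -ut
RANK=gu - signalled by the affix fa-
check: fagiseaut -> fagizeaut
lemma: gisea; SUR=ne; RANK=gu


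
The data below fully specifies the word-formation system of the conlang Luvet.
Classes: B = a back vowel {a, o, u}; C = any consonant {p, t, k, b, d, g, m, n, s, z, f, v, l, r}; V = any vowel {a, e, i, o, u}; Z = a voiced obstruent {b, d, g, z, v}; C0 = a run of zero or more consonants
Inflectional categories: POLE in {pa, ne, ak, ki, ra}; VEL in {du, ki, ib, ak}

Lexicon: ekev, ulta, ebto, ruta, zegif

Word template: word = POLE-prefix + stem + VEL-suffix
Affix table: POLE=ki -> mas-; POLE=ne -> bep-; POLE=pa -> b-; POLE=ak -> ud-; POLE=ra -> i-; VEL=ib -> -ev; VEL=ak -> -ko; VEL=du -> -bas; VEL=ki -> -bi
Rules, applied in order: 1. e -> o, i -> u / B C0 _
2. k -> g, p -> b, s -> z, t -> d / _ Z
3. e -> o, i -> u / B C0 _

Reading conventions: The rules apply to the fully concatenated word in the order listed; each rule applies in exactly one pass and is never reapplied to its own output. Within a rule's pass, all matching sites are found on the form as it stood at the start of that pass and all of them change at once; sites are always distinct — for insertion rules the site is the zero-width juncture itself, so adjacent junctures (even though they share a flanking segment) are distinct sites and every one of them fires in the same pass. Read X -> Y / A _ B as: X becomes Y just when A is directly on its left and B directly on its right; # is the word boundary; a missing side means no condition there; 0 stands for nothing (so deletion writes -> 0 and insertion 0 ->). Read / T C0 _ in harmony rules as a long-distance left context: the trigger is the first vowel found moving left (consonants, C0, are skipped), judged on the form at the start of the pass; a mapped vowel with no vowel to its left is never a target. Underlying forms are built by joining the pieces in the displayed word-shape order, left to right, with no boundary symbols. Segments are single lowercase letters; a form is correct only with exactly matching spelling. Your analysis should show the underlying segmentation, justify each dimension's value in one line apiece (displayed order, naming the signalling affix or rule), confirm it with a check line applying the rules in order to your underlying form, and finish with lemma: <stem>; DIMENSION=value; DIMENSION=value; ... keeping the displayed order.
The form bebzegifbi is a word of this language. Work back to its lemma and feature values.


underlying: bep-zegif-bi
POLE=ne - signalled by the affix bep-
VEL=ki - signalled by the affix -bi
check: bepzegifbi -> bepzegifbi -> bebzegifbi -> bebzegifbi
lemma: zegif; POLE=ne; VEL=ki


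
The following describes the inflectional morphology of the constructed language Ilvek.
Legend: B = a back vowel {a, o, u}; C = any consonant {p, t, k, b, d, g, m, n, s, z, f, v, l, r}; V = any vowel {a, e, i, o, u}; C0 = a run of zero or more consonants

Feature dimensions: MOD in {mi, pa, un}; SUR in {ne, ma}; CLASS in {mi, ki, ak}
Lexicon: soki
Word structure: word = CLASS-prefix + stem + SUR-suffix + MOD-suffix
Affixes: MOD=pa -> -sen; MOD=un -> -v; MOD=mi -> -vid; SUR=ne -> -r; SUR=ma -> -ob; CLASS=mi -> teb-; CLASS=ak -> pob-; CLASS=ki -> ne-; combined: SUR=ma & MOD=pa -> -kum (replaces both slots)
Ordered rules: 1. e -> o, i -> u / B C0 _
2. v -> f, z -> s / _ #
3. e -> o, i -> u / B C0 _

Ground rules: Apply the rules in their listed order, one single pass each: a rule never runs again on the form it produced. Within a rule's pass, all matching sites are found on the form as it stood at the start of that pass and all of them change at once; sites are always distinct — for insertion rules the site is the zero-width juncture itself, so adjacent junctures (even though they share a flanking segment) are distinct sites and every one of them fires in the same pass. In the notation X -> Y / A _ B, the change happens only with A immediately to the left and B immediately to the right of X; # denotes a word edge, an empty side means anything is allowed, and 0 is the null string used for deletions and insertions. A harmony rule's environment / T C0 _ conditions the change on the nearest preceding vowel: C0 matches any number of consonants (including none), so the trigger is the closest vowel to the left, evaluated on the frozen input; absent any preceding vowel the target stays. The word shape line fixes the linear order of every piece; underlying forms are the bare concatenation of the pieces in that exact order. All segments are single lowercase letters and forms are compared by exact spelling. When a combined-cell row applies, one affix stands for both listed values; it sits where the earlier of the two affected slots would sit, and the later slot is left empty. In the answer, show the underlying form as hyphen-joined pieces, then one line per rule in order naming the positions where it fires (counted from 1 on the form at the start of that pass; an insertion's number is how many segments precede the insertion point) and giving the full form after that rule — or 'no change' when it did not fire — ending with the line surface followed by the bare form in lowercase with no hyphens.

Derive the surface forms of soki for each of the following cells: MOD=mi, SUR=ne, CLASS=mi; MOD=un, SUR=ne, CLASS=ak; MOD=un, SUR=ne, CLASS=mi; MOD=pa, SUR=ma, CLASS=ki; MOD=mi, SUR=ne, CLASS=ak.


cell MOD=mi, SUR=ne, CLASS=mi:
underlying: teb-soki-r-vid
1. e -> o, i -> u / B C0 _: fires at position(s) 7: tebsokurvid
2. v -> f, z -> s / _ #: no change
3. e -> o, i -> u / B C0 _: fires at position(s) 10: tebsokurvud
surface: tebsokurvud

cell MOD=un, SUR=ne, CLASS=ak:
underlying: pob-soki-r-v
1. e -> o, i -> u / B C0 _: fires at position(s) 7: pobsokurv
2. v -> f, z -> s / _ #: fires at position(s) 9: pobsokurf
3. e -> o, i -> u / B C0 _: no change
surface: pobsokurf

cell MOD=un, SUR=ne, CLASS=mi:
underlying: teb-soki-r-v
1. e -> o, i -> u / B C0 _: fires at position(s) 7: tebsokurv
2. v -> f, z -> s / _ #: fires at position(s) 9: tebsokurf
3. e -> o, i -> u / B C0 _: no change
surface: tebsokurf

cell MOD=pa, SUR=ma, CLASS=ki:
underlying: ne-soki-kum
1. e -> o, i -> u / B C0 _: fires at position(s) 6: nesokukum
2. v -> f, z -> s / _ #: no change
3. e -> o, i -> u / B C0 _: no change
surface: nesokukum

cell MOD=mi, SUR=ne, CLASS=ak:
underlying: pob-soki-r-vid
1. e -> o, i -> u / B C0 _: fires at position(s) 7: pobsokurvid
2. v -> f, z -> s / _ #: no change
3. e -> o, i -> u / B C0 _: fires at position(s) 10: pobsokurvud
surface: pobsokurvud


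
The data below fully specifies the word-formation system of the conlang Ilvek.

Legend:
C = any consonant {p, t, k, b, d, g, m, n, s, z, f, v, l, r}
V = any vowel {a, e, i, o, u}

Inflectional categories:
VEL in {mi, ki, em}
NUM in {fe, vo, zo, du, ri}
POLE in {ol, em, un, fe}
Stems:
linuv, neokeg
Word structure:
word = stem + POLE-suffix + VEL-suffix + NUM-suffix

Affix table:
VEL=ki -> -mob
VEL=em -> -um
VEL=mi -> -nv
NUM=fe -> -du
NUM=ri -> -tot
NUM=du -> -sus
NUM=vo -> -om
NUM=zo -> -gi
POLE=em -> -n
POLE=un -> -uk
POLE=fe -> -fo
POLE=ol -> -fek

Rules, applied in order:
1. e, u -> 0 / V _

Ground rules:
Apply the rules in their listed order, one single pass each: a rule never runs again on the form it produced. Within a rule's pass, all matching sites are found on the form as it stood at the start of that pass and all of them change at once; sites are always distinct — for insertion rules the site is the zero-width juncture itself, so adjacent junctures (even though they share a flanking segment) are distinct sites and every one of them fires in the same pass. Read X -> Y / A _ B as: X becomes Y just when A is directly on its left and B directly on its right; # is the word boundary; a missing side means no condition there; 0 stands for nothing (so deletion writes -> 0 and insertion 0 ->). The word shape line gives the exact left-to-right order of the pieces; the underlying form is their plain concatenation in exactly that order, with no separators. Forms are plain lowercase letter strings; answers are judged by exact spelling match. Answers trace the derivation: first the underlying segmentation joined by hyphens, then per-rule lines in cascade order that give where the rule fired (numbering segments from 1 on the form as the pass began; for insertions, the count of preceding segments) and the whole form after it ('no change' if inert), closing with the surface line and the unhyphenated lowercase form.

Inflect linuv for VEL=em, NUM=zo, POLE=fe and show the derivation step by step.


underlying: linuv-fo-um-gi
1. e, u -> 0 / V _: fires at position(s) 8: linuvfomgi
surface: linuvfomgi


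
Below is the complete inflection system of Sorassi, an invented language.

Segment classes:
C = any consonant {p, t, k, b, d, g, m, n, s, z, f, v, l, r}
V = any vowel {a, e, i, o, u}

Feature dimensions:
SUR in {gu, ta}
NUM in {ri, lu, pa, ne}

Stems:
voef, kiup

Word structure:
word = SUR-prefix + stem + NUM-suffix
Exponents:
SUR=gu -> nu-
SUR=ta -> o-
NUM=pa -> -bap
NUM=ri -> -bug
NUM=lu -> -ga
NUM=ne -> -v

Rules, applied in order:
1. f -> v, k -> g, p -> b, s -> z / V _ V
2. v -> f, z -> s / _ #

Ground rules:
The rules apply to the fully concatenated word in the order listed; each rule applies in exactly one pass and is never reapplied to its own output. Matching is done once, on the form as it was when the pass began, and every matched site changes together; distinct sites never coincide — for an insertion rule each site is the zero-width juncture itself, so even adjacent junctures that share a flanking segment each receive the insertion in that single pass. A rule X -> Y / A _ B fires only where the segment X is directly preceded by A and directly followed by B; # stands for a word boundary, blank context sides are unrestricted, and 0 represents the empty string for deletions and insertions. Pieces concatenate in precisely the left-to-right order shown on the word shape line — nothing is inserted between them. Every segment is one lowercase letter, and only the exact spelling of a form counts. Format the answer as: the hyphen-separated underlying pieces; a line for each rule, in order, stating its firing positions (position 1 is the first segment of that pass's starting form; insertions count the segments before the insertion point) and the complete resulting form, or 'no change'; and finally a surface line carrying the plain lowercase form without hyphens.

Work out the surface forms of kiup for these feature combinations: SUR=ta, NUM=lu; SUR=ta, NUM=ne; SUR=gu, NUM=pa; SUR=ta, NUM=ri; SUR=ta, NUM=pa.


cell SUR=ta, NUM=lu:
underlying: o-kiup-ga
1. f -> v, k -> g, p -> b, s -> z / V _ V: fires at position(s) 2: ogiupga
2. v -> f, z -> s / _ #: no change
surface: ogiupga

cell SUR=ta, NUM=ne:
underlying: o-kiup-v
1. f -> v, k -> g, p -> b, s -> z / V _ V: fires at position(s) 2: ogiupv
2. v -> f, z -> s / _ #: fires at position(s) 6: ogiupf
surface: ogiupf

cell SUR=gu, NUM=pa:
underlying: nu-kiup-bap
1. f -> v, k -> g, p -> b, s -> z / V _ V: fires at position(s) 3: nugiupbap
2. v -> f, z -> s / _ #: no change
surface: nugiupbap

cell SUR=ta, NUM=ri:
underlying: o-kiup-bug
1. f -> v, k -> g, p -> b, s -> z / V _ V: fires at position(s) 2: ogiupbug
2. v -> f, z -> s / _ #: no change
surface: ogiupbug

cell SUR=ta, NUM=pa:
underlying: o-kiup-bap
1. f -> v, k -> g, p -> b, s -> z / V _ V: fires at position(s) 2: ogiupbap
2. v -> f, z -> s / _ #: no change
surface: ogiupbap


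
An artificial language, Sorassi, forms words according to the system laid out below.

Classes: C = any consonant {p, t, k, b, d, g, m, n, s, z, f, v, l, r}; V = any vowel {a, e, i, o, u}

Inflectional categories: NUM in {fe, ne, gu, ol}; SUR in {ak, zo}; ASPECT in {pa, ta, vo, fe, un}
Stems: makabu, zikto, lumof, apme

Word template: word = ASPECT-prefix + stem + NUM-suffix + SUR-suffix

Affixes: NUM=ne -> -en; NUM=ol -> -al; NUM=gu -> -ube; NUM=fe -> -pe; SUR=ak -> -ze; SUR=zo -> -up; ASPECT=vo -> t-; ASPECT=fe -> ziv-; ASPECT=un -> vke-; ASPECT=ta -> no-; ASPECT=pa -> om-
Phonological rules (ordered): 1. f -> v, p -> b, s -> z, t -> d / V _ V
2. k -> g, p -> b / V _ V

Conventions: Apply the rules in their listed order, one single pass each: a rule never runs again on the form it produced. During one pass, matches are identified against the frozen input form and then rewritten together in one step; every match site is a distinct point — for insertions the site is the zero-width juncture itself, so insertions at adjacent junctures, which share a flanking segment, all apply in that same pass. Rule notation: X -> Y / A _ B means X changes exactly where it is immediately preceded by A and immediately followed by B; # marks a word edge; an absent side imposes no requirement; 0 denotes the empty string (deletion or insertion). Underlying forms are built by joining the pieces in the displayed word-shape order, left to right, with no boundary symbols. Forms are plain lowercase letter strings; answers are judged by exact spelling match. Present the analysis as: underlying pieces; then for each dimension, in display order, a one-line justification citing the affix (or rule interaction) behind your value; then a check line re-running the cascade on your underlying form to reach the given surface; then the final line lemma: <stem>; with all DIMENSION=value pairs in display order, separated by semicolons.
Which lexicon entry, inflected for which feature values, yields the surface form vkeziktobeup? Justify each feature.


underlying: vke-zikto-pe-up
NUM=fe - signalled by the affix -pe
SUR=zo - signalled by the affix -up
ASPECT=un - signalled by the affix vke-
check: vkeziktopeup -> vkeziktobeup -> vkeziktobeup
lemma: zikto; NUM=fe; SUR=zo; ASPECT=un


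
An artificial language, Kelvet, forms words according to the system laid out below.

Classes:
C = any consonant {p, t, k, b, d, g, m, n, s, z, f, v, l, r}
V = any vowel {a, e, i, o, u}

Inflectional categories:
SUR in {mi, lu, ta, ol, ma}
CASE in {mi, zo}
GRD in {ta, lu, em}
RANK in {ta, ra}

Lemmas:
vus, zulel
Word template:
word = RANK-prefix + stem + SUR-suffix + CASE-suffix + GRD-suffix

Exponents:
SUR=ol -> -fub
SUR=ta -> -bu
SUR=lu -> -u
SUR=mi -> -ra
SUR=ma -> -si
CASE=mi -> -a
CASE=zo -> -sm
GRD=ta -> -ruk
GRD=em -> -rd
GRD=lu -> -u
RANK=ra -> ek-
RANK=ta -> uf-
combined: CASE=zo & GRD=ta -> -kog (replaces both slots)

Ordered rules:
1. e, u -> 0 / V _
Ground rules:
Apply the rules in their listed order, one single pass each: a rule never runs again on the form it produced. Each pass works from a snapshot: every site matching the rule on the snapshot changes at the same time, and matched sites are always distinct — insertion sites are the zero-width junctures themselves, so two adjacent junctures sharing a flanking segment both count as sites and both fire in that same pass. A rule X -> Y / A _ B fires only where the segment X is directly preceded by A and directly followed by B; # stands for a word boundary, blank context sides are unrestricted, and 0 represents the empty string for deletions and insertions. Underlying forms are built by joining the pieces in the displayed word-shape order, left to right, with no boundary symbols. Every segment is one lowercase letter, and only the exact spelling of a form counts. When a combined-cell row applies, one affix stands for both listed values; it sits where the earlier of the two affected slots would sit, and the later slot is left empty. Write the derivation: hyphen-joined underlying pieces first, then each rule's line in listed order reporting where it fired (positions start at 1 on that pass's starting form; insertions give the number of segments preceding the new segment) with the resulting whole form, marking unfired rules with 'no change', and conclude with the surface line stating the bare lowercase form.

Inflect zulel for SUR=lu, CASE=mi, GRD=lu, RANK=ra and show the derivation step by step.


underlying: ek-zulel-u-a-u
1. e, u -> 0 / V _: fires at position(s) 10: ekzulelua
surface: ekzulelua


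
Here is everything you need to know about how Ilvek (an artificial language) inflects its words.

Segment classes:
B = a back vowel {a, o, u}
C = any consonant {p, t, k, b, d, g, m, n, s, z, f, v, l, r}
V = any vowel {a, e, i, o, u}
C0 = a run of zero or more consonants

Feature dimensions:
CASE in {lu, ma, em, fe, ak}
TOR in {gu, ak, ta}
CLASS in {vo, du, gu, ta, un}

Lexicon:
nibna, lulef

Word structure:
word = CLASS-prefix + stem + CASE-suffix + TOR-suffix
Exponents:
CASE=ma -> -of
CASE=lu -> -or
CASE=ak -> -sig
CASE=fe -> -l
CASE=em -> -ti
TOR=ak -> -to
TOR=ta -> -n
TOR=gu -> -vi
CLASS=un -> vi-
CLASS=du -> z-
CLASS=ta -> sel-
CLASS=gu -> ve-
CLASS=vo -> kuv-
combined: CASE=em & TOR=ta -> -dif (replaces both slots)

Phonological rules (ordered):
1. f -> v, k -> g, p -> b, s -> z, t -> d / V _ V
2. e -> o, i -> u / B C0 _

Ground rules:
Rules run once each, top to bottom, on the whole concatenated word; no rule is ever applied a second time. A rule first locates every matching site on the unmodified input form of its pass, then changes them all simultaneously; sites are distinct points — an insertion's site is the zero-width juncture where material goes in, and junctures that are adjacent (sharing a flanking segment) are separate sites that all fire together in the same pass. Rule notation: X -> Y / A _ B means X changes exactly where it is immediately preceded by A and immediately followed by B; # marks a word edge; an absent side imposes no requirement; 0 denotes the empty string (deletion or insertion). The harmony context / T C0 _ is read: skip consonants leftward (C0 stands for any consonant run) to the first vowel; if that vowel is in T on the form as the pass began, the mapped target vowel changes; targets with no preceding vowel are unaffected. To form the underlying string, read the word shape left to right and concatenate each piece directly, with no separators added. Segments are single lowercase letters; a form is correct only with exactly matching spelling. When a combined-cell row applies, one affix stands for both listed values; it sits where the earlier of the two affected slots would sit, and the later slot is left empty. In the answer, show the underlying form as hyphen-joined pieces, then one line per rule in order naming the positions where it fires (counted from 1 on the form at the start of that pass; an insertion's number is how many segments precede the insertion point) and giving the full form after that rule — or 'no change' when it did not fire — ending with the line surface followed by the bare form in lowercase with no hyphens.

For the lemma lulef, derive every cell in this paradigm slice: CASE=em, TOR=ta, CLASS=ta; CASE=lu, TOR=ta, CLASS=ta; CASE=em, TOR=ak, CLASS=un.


cell CASE=em, TOR=ta, CLASS=ta:
underlying: sel-lulef-dif
1. f -> v, k -> g, p -> b, s -> z, t -> d / V _ V: no change
2. e -> o, i -> u / B C0 _: fires at position(s) 7: sellulofdif
surface: sellulofdif

cell CASE=lu, TOR=ta, CLASS=ta:
underlying: sel-lulef-or-n
1. f -> v, k -> g, p -> b, s -> z, t -> d / V _ V: fires at position(s) 8: sellulevorn
2. e -> o, i -> u / B C0 _: fires at position(s) 7: sellulovorn
surface: sellulovorn

cell CASE=em, TOR=ak, CLASS=un:
underlying: vi-lulef-ti-to
1. f -> v, k -> g, p -> b, s -> z, t -> d / V _ V: fires at position(s) 10: viluleftido
2. e -> o, i -> u / B C0 _: fires at position(s) 6: viluloftido
surface: viluloftido
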